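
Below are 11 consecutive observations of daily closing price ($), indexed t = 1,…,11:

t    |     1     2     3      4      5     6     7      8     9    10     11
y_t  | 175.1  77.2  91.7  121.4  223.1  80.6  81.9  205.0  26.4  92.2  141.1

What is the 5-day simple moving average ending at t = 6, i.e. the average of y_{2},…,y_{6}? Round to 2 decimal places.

Sum of periods 2–6: 77.2 + 91.7 + 121.4 + 223.1 + 80.6 = 594.0
Divide by 5: 594.0 / 5 = 118.80

118.80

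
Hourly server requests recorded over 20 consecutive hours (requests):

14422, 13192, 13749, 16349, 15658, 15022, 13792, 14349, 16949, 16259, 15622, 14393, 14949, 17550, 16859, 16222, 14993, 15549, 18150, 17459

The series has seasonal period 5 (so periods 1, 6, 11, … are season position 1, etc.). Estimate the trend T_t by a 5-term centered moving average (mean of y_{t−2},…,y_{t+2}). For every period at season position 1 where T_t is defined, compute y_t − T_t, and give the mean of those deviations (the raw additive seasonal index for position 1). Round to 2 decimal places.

-12.33

Season position 1 occurs at t = 6, 11, 16 (where T_t is defined).
t=6: T_6 = 15034.0000; y_6 − T_6 = 15022 − 15034.0000 = -12.0000
t=11: T_11 = 15634.4000; y_11 − T_11 = 15622 − 15634.4000 = -12.4000
t=16: T_16 = 16234.6000; y_16 − T_16 = 16222 − 16234.6000 = -12.6000
Mean deviation: (-12.0000 + -12.4000 + -12.6000) / 3 = -12.33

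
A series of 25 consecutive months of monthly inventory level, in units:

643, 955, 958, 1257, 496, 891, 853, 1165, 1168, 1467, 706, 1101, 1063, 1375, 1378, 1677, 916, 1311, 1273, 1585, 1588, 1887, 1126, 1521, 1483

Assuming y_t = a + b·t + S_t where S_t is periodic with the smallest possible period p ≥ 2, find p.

First differences y_{t+1} − y_t: 312, 3, 299, -761, 395, -38, 312, 3, 299, -761, 395, -38, 312, 3, …
The difference pattern repeats every 6 terms and not for any smaller step, so p = 6.

6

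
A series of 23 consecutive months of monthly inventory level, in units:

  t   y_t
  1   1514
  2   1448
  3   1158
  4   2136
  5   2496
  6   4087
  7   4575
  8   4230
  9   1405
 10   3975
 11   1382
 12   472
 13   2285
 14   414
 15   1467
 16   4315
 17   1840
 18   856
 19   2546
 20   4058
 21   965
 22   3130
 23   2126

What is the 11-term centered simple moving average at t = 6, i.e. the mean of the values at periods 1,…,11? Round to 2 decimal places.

2582.36

Sum of periods 1–11: 1514 + 1448 + 1158 + 2136 + 2496 + 4087 + 4575 + 4230 + 1405 + 3975 + 1382 = 28406
Divide by 11: 28406 / 11 = 2582.36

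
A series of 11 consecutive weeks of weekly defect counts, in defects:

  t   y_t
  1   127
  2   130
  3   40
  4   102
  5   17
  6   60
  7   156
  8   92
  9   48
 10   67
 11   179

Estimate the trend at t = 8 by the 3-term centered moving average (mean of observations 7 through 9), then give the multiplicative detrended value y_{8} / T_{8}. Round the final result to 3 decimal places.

0.932

Trend T_8 = (156 + 92 + 48) / 3 = 296/3 = 98.66667
Ratio to trend: 92 / 98.66667 = 0.932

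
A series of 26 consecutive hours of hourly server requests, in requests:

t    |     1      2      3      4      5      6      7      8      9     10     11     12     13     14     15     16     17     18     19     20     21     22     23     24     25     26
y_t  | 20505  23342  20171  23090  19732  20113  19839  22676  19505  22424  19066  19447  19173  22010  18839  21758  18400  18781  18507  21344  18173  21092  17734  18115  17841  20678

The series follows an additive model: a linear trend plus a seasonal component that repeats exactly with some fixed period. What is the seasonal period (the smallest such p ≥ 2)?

First differences y_{t+1} − y_t: 2837, -3171, 2919, -3358, 381, -274, 2837, -3171, 2919, -3358, 381, -274, 2837, -3171, …
The difference pattern repeats every 6 terms and not for any smaller step, so p = 6.

6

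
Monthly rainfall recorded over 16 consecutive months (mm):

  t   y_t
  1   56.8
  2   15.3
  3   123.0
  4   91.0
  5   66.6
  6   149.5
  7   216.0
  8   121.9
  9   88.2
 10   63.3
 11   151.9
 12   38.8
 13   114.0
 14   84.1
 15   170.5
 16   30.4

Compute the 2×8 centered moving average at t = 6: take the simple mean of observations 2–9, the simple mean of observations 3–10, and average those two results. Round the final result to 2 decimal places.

Sum over 2–9: 15.3 + 123.0 + 91.0 + 66.6 + 149.5 + 216.0 + 121.9 + 88.2 = 871.5
Sum over 3–10: 123.0 + 91.0 + 66.6 + 149.5 + 216.0 + 121.9 + 88.2 + 63.3 = 919.5
CMA at t=6 = (871.5 + 919.5) / (2·8) = 1791.0 / 16 = 111.94

111.94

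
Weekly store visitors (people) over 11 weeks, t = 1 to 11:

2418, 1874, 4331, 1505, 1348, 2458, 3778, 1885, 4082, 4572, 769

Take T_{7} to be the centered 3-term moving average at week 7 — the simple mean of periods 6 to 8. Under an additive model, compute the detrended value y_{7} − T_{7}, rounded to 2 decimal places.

Trend T_7 = (2458 + 3778 + 1885) / 3 = 8121/3 = 2707.0000
Detrended value: 3778 − 2707.0000 = 1071.00

1071.00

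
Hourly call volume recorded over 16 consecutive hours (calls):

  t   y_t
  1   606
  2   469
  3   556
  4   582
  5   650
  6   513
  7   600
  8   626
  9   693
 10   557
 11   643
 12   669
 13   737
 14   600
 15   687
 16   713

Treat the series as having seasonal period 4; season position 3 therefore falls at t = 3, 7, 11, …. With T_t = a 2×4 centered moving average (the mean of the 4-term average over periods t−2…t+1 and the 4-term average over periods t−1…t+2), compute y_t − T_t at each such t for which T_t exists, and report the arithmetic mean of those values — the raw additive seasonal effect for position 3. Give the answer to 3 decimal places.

-2.792

Season position 3 occurs at t = 3, 7, 11 (where T_t is defined).
t=3: T_3 = 558.75000; y_3 − T_3 = 556 − 558.75000 = -2.75000
t=7: T_7 = 602.62500; y_7 − T_7 = 600 − 602.62500 = -2.62500
t=11: T_11 = 646.00000; y_11 − T_11 = 643 − 646.00000 = -3.00000
Mean deviation: (-2.75000 + -2.62500 + -3.00000) / 3 = -2.792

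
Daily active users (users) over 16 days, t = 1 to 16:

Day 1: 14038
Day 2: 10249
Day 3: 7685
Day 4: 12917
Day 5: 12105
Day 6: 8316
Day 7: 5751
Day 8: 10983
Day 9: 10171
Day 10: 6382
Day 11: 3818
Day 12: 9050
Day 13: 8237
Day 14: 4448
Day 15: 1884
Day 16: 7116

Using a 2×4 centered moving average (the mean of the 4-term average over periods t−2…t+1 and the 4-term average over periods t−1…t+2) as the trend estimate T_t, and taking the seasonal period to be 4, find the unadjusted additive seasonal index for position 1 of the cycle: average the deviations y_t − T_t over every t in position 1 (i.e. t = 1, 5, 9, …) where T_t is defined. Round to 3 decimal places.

Season position 1 occurs at t = 5, 9, 13 (where T_t is defined).
t=5: T_5 = 10014.00000; y_5 − T_5 = 12105 − 10014.00000 = 2091.00000
t=9: T_9 = 8080.12500; y_9 − T_9 = 10171 − 8080.12500 = 2090.87500
t=13: T_13 = 6146.50000; y_13 − T_13 = 8237 − 6146.50000 = 2090.50000
Mean deviation: (2091.00000 + 2090.87500 + 2090.50000) / 3 = 2090.792

2090.792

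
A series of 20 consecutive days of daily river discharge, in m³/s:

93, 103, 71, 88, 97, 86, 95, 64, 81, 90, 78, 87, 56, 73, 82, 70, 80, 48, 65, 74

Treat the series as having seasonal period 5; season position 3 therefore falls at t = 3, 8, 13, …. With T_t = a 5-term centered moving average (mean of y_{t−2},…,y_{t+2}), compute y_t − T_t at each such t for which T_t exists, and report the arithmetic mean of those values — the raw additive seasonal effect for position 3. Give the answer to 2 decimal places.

Season position 3 occurs at t = 3, 8, 13, 18 (where T_t is defined).
t=3: T_3 = 90.4000; y_3 − T_3 = 71 − 90.4000 = -19.4000
t=8: T_8 = 83.2000; y_8 − T_8 = 64 − 83.2000 = -19.2000
t=13: T_13 = 75.2000; y_13 − T_13 = 56 − 75.2000 = -19.2000
t=18: T_18 = 67.4000; y_18 − T_18 = 48 − 67.4000 = -19.4000
Mean deviation: (-19.4000 + -19.2000 + -19.2000 + -19.4000) / 4 = -19.30

-19.30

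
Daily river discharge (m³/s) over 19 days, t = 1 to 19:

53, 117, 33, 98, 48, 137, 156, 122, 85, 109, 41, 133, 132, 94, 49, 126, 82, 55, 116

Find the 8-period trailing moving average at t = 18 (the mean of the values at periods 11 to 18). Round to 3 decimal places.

89.000

Sum of periods 11–18: 41 + 133 + 132 + 94 + 49 + 126 + 82 + 55 = 712
Divide by 8: 712 / 8 = 89.000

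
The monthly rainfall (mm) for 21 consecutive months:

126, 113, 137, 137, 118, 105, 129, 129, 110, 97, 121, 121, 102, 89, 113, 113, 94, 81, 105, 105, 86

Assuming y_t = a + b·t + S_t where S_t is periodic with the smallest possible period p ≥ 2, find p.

4

First differences y_{t+1} − y_t: -13, 24, 0, -19, -13, 24, 0, -19, -13, 24, …
The difference pattern repeats every 4 terms and not for any smaller step, so p = 4.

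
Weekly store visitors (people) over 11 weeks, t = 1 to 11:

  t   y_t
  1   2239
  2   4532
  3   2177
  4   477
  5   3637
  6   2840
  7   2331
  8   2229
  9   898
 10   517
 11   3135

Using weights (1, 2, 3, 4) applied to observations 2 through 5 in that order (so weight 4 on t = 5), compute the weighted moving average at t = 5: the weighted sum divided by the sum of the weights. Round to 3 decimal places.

Weighted sum: 1·4532 + 2·2177 + 3·477 + 4·3637 = 4532 + 4354 + 1431 + 14548 = 24865
Weight total: 1 + 2 + 3 + 4 = 10
WMA = 24865 / 10 = 2486.500

2486.500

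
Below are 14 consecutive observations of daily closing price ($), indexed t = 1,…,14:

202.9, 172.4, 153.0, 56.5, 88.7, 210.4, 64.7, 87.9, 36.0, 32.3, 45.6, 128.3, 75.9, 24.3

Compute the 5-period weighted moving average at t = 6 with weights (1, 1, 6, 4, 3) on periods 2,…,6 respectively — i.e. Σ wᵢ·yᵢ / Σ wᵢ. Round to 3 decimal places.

Weighted sum: 1·172.4 + 1·153.0 + 6·56.5 + 4·88.7 + 3·210.4 = 172.4 + 153.0 + 339.0 + 354.8 + 631.2 = 1650.4
Weight total: 1 + 1 + 6 + 4 + 3 = 15
WMA = 1650.4 / 15 = 110.027

110.027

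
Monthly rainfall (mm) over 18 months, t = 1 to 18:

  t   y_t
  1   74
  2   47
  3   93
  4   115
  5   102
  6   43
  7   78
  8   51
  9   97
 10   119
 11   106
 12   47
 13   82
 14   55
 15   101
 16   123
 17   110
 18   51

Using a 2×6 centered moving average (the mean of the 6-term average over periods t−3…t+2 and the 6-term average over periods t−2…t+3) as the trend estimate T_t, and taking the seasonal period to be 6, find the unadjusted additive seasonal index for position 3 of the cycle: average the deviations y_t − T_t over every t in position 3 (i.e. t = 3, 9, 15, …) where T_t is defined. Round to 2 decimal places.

14.33

Season position 3 occurs at t = 9, 15 (where T_t is defined).
t=9: T_9 = 82.6667; y_9 − T_9 = 97 − 82.6667 = 14.3333
t=15: T_15 = 86.6667; y_15 − T_15 = 101 − 86.6667 = 14.3333
Mean deviation: (14.3333 + 14.3333) / 2 = 14.33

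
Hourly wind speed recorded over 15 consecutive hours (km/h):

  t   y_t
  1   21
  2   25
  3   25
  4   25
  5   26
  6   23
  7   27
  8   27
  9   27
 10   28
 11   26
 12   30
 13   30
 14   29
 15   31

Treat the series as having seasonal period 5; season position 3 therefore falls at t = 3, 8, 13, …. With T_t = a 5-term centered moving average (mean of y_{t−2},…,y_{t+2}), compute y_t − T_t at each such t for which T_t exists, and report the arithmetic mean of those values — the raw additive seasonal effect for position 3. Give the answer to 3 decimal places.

0.667

Season position 3 occurs at t = 3, 8, 13 (where T_t is defined).
t=3: T_3 = 24.40000; y_3 − T_3 = 25 − 24.40000 = 0.60000
t=8: T_8 = 26.40000; y_8 − T_8 = 27 − 26.40000 = 0.60000
t=13: T_13 = 29.20000; y_13 − T_13 = 30 − 29.20000 = 0.80000
Mean deviation: (0.60000 + 0.60000 + 0.80000) / 3 = 0.667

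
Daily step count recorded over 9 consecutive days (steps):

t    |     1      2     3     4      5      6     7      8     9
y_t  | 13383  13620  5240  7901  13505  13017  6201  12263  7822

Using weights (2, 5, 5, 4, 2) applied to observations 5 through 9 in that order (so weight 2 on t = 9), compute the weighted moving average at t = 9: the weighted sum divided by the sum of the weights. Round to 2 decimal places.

Weighted sum: 2·13505 + 5·13017 + 5·6201 + 4·12263 + 2·7822 = 27010 + 65085 + 31005 + 49052 + 15644 = 187796
Weight total: 2 + 5 + 5 + 4 + 2 = 18
WMA = 187796 / 18 = 10433.11

10433.11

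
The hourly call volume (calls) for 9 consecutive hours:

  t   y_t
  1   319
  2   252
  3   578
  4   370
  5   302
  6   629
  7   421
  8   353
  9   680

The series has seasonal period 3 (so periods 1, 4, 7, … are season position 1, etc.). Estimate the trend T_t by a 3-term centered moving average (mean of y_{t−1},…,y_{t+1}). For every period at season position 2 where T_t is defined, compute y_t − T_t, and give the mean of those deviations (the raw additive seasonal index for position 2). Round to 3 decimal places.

-131.444

Season position 2 occurs at t = 2, 5, 8 (where T_t is defined).
t=2: T_2 = 383.00000; y_2 − T_2 = 252 − 383.00000 = -131.00000
t=5: T_5 = 433.66667; y_5 − T_5 = 302 − 433.66667 = -131.66667
t=8: T_8 = 484.66667; y_8 − T_8 = 353 − 484.66667 = -131.66667
Mean deviation: (-131.00000 + -131.66667 + -131.66667) / 3 = -131.444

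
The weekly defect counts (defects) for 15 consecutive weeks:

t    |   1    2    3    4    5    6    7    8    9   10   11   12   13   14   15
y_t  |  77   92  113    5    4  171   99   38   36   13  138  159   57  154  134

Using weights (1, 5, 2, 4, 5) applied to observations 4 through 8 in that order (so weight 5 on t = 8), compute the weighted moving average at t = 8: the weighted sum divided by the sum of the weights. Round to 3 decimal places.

56.059

Weighted sum: 1·5 + 5·4 + 2·171 + 4·99 + 5·38 = 5 + 20 + 342 + 396 + 190 = 953
Weight total: 1 + 5 + 2 + 4 + 5 = 17
WMA = 953 / 17 = 56.059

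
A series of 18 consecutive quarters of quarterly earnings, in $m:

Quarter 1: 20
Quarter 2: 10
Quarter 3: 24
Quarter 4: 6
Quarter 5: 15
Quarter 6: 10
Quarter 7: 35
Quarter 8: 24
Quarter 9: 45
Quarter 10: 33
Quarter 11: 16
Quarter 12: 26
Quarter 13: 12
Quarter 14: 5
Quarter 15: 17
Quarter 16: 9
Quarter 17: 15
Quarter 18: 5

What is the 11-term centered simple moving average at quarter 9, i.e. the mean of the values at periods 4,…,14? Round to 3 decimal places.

20.636

Sum of periods 4–14: 6 + 15 + 10 + 35 + 24 + 45 + 33 + 16 + 26 + 12 + 5 = 227
Divide by 11: 227 / 11 = 20.636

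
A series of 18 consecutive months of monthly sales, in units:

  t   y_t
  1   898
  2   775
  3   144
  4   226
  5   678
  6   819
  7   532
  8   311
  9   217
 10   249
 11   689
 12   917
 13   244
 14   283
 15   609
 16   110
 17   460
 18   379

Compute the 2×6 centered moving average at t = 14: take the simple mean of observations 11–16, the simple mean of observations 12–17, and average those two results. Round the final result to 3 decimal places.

456.250

Sum over 11–16: 689 + 917 + 244 + 283 + 609 + 110 = 2852
Sum over 12–17: 917 + 244 + 283 + 609 + 110 + 460 = 2623
CMA at t=14 = (2852 + 2623) / (2·6) = 5475 / 12 = 456.250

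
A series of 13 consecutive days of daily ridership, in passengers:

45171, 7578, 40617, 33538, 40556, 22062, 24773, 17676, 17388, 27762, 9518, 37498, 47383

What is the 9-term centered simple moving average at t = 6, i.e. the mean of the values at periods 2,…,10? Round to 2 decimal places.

25772.22

Sum of periods 2–10: 7578 + 40617 + 33538 + 40556 + 22062 + 24773 + 17676 + 17388 + 27762 = 231950
Divide by 9: 231950 / 9 = 25772.22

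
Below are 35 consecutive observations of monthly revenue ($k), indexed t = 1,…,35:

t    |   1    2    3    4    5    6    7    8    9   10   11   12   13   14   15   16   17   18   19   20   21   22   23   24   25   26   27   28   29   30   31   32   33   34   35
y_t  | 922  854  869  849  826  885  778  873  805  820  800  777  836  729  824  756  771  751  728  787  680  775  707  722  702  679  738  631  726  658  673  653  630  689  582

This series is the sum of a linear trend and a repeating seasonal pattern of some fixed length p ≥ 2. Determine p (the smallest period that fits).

First differences y_{t+1} − y_t: -68, 15, -20, -23, 59, -107, 95, -68, 15, -20, -23, 59, -107, 95, -68, 15, …
The difference pattern repeats every 7 terms and not for any smaller step, so p = 7.

7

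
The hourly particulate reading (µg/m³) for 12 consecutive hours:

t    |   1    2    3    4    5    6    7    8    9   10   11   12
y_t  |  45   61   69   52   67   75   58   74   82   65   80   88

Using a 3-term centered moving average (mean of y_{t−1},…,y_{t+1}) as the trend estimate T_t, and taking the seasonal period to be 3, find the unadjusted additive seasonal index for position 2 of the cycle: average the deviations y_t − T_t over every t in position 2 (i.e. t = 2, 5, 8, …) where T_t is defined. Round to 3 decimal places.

Season position 2 occurs at t = 2, 5, 8, 11 (where T_t is defined).
t=2: T_2 = 58.33333; y_2 − T_2 = 61 − 58.33333 = 2.66667
t=5: T_5 = 64.66667; y_5 − T_5 = 67 − 64.66667 = 2.33333
t=8: T_8 = 71.33333; y_8 − T_8 = 74 − 71.33333 = 2.66667
t=11: T_11 = 77.66667; y_11 − T_11 = 80 − 77.66667 = 2.33333
Mean deviation: (2.66667 + 2.33333 + 2.66667 + 2.33333) / 4 = 2.500

2.500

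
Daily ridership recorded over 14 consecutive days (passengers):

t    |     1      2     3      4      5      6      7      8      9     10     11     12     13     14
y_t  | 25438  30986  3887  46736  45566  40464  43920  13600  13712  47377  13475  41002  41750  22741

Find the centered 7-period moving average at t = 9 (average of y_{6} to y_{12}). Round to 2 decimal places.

Sum of periods 6–12: 40464 + 43920 + 13600 + 13712 + 47377 + 13475 + 41002 = 213550
Divide by 7: 213550 / 7 = 30507.14

30507.14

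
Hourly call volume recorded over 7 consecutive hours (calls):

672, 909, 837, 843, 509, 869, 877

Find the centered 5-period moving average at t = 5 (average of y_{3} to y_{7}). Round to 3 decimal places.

787.000

Sum of periods 3–7: 837 + 843 + 509 + 869 + 877 = 3935
Divide by 5: 3935 / 5 = 787.000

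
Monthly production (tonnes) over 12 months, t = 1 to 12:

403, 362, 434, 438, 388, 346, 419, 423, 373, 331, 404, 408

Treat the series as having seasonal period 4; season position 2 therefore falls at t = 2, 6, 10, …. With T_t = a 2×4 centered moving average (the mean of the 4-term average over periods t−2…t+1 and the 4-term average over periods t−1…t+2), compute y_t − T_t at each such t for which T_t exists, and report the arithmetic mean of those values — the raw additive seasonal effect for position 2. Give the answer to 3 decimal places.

Season position 2 occurs at t = 6, 10 (where T_t is defined).
t=6: T_6 = 395.87500; y_6 − T_6 = 346 − 395.87500 = -49.87500
t=10: T_10 = 380.87500; y_10 − T_10 = 331 − 380.87500 = -49.87500
Mean deviation: (-49.87500 + -49.87500) / 2 = -49.875

-49.875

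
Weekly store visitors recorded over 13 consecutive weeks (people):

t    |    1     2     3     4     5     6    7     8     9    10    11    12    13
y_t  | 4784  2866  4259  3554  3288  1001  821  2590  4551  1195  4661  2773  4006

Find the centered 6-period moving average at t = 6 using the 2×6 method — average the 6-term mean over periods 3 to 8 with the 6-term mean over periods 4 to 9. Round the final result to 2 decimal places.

2609.83

Sum over 3–8: 4259 + 3554 + 3288 + 1001 + 821 + 2590 = 15513
Sum over 4–9: 3554 + 3288 + 1001 + 821 + 2590 + 4551 = 15805
CMA at t=6 = (15513 + 15805) / (2·6) = 31318 / 12 = 2609.83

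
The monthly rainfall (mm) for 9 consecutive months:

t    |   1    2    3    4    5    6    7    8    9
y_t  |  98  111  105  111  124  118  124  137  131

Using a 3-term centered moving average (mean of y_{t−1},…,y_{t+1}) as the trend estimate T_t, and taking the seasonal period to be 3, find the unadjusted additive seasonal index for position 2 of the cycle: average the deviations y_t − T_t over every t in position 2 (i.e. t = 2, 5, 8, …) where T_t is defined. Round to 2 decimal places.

Season position 2 occurs at t = 2, 5, 8 (where T_t is defined).
t=2: T_2 = 104.6667; y_2 − T_2 = 111 − 104.6667 = 6.3333
t=5: T_5 = 117.6667; y_5 − T_5 = 124 − 117.6667 = 6.3333
t=8: T_8 = 130.6667; y_8 − T_8 = 137 − 130.6667 = 6.3333
Mean deviation: (6.3333 + 6.3333 + 6.3333) / 3 = 6.33

6.33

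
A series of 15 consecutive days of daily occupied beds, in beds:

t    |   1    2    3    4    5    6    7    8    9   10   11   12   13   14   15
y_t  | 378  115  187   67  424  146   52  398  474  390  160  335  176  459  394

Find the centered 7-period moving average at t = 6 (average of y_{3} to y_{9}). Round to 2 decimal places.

249.71

Sum of periods 3–9: 187 + 67 + 424 + 146 + 52 + 398 + 474 = 1748
Divide by 7: 1748 / 7 = 249.71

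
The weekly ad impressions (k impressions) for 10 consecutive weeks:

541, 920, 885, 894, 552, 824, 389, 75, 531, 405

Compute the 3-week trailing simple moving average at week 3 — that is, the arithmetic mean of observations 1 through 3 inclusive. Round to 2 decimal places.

782.00

Sum of periods 1–3: 541 + 920 + 885 = 2346
Divide by 3: 2346 / 3 = 782.00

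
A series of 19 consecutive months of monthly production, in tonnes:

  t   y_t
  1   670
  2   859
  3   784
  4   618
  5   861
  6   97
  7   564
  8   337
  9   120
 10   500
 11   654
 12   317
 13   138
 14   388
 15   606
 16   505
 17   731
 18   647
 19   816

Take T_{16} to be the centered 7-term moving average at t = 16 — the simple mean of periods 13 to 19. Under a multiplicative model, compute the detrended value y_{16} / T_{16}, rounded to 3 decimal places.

0.923

Trend T_16 = (138 + 388 + 606 + 505 + 731 + 647 + 816) / 7 = 3831/7 = 547.28571
Ratio to trend: 505 / 547.28571 = 0.923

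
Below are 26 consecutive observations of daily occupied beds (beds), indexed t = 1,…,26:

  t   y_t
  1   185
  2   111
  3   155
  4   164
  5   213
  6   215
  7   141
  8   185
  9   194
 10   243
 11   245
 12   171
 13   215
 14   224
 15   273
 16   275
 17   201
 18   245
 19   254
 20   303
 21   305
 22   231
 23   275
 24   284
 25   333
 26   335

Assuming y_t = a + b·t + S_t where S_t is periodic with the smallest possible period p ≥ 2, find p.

First differences y_{t+1} − y_t: -74, 44, 9, 49, 2, -74, 44, 9, 49, 2, -74, 44, …
The difference pattern repeats every 5 terms and not for any smaller step, so p = 5.

5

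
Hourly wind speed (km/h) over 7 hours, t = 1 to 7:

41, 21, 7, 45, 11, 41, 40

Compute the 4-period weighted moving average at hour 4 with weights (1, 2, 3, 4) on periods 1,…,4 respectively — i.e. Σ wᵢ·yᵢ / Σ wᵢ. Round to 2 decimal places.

Weighted sum: 1·41 + 2·21 + 3·7 + 4·45 = 41 + 42 + 21 + 180 = 284
Weight total: 1 + 2 + 3 + 4 = 10
WMA = 284 / 10 = 28.40

28.40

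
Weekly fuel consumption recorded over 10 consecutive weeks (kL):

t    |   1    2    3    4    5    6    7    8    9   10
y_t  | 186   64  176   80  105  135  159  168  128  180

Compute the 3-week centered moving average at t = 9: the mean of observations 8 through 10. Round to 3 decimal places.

158.667

Sum of periods 8–10: 168 + 128 + 180 = 476
Divide by 3: 476 / 3 = 158.667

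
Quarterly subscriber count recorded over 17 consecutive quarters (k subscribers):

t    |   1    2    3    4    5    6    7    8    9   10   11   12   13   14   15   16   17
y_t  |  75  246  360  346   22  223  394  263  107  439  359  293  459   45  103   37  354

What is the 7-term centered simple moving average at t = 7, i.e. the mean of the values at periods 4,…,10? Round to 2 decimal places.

256.29

Sum of periods 4–10: 346 + 22 + 223 + 394 + 263 + 107 + 439 = 1794
Divide by 7: 1794 / 7 = 256.29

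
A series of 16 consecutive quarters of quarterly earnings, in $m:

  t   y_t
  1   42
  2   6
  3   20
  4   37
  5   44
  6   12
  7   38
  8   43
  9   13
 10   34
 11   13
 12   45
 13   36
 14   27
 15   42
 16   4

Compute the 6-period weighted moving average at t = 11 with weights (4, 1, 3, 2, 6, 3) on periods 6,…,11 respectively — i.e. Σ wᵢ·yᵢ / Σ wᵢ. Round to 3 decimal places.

25.474

Weighted sum: 4·12 + 1·38 + 3·43 + 2·13 + 6·34 + 3·13 = 48 + 38 + 129 + 26 + 204 + 39 = 484
Weight total: 4 + 1 + 3 + 2 + 6 + 3 = 19
WMA = 484 / 19 = 25.474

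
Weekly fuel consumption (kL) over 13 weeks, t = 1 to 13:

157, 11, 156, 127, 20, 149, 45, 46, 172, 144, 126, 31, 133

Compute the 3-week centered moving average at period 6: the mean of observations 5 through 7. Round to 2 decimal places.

71.33

Sum of periods 5–7: 20 + 149 + 45 = 214
Divide by 3: 214 / 3 = 71.33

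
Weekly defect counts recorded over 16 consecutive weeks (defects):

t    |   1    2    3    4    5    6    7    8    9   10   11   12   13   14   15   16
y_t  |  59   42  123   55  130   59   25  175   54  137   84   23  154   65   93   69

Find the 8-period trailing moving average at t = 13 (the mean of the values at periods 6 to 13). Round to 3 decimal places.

Sum of periods 6–13: 59 + 25 + 175 + 54 + 137 + 84 + 23 + 154 = 711
Divide by 8: 711 / 8 = 88.875

88.875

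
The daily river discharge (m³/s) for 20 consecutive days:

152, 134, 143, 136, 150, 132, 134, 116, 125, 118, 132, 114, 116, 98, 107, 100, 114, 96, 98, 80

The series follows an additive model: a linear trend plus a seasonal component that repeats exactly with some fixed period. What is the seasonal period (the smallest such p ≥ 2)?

6

First differences y_{t+1} − y_t: -18, 9, -7, 14, -18, 2, -18, 9, -7, 14, -18, 2, -18, 9, …
The difference pattern repeats every 6 terms and not for any smaller step, so p = 6.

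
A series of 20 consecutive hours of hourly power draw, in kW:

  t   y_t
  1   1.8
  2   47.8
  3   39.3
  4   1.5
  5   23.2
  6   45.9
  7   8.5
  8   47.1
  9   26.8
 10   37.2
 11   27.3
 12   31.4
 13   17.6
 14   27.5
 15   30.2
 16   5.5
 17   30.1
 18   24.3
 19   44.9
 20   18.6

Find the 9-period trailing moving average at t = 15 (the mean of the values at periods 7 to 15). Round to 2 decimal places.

28.18

Sum of periods 7–15: 8.5 + 47.1 + 26.8 + 37.2 + 27.3 + 31.4 + 17.6 + 27.5 + 30.2 = 253.6
Divide by 9: 253.6 / 9 = 28.18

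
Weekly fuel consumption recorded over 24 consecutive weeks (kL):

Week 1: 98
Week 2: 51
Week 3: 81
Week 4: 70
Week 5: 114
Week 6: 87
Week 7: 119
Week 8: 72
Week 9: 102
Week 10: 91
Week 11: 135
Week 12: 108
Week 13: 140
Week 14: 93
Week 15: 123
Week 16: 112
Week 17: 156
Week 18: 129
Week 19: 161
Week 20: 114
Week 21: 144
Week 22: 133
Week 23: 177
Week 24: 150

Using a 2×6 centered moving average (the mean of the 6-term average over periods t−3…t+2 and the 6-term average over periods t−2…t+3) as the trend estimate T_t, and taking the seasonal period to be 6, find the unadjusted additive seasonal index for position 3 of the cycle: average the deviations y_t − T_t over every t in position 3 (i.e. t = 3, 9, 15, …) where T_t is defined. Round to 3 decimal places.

-0.750

Season position 3 occurs at t = 9, 15, 21 (where T_t is defined).
t=9: T_9 = 102.75000; y_9 − T_9 = 102 − 102.75000 = -0.75000
t=15: T_15 = 123.75000; y_15 − T_15 = 123 − 123.75000 = -0.75000
t=21: T_21 = 144.75000; y_21 − T_21 = 144 − 144.75000 = -0.75000
Mean deviation: (-0.75000 + -0.75000 + -0.75000) / 3 = -0.750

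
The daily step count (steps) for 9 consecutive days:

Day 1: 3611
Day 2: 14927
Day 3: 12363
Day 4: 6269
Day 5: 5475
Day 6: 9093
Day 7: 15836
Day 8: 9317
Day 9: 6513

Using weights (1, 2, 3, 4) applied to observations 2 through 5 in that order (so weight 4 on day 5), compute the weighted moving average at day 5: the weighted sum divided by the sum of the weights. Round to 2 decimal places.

Weighted sum: 1·14927 + 2·12363 + 3·6269 + 4·5475 = 14927 + 24726 + 18807 + 21900 = 80360
Weight total: 1 + 2 + 3 + 4 = 10
WMA = 80360 / 10 = 8036.00

8036.00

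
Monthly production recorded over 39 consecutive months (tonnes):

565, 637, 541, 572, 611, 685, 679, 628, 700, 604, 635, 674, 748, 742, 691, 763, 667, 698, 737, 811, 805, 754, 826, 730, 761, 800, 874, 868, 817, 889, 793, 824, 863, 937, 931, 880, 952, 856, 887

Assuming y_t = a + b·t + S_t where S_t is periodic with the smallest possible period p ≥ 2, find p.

7

First differences y_{t+1} − y_t: 72, -96, 31, 39, 74, -6, -51, 72, -96, 31, 39, 74, -6, -51, 72, -96, …
The difference pattern repeats every 7 terms and not for any smaller step, so p = 7.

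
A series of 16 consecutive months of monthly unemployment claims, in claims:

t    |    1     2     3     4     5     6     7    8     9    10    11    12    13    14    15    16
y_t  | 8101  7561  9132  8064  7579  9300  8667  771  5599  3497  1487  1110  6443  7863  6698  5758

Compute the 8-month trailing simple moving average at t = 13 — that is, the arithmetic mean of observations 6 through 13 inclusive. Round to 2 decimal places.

4609.25

Sum of periods 6–13: 9300 + 8667 + 771 + 5599 + 3497 + 1487 + 1110 + 6443 = 36874
Divide by 8: 36874 / 8 = 4609.25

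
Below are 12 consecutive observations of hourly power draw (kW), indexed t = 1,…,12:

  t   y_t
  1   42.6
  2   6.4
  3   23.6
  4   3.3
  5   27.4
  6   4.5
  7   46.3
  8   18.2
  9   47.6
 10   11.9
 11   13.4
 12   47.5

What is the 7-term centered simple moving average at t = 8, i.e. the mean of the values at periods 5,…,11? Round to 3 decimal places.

24.186

Sum of periods 5–11: 27.4 + 4.5 + 46.3 + 18.2 + 47.6 + 11.9 + 13.4 = 169.3
Divide by 7: 169.3 / 7 = 24.186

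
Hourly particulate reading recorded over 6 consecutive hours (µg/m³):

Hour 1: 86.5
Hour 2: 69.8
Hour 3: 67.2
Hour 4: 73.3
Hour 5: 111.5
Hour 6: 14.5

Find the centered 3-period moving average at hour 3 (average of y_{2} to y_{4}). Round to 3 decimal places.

Sum of periods 2–4: 69.8 + 67.2 + 73.3 = 210.3
Divide by 3: 210.3 / 3 = 70.100

70.100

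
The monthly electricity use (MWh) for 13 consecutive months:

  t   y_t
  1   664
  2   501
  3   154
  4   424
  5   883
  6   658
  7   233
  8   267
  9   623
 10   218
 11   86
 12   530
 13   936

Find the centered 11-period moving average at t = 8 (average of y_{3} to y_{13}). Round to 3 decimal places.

455.636

Sum of periods 3–13: 154 + 424 + 883 + 658 + 233 + 267 + 623 + 218 + 86 + 530 + 936 = 5012
Divide by 11: 5012 / 11 = 455.636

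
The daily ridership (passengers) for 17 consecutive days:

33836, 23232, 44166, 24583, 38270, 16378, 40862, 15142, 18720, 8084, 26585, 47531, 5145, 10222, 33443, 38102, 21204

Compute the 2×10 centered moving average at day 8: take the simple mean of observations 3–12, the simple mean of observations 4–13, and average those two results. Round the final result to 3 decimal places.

26081.050

Sum over 3–12: 44166 + 24583 + 38270 + 16378 + 40862 + 15142 + 18720 + 8084 + 26585 + 47531 = 280321
Sum over 4–13: 24583 + 38270 + 16378 + 40862 + 15142 + 18720 + 8084 + 26585 + 47531 + 5145 = 241300
CMA at t=8 = (280321 + 241300) / (2·10) = 521621 / 20 = 26081.050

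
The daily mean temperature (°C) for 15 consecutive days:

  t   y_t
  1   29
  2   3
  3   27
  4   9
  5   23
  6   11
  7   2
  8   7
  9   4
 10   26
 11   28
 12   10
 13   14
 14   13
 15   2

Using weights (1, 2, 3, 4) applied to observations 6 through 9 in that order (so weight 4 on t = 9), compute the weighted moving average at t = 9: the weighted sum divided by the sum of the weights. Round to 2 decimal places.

5.20

Weighted sum: 1·11 + 2·2 + 3·7 + 4·4 = 11 + 4 + 21 + 16 = 52
Weight total: 1 + 2 + 3 + 4 = 10
WMA = 52 / 10 = 5.20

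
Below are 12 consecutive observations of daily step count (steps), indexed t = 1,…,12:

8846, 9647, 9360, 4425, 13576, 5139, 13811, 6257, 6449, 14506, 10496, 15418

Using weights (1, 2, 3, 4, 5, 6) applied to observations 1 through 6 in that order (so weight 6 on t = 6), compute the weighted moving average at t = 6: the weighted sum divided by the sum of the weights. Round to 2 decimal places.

Weighted sum: 1·8846 + 2·9647 + 3·9360 + 4·4425 + 5·13576 + 6·5139 = 8846 + 19294 + 28080 + 17700 + 67880 + 30834 = 172634
Weight total: 1 + 2 + 3 + 4 + 5 + 6 = 21
WMA = 172634 / 21 = 8220.67

8220.67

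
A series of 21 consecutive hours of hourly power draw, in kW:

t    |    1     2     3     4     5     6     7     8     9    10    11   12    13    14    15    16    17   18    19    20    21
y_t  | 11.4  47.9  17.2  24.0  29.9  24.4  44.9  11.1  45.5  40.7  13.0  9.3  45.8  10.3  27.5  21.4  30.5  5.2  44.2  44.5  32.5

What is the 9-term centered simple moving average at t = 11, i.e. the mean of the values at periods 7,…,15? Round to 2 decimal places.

27.57

Sum of periods 7–15: 44.9 + 11.1 + 45.5 + 40.7 + 13.0 + 9.3 + 45.8 + 10.3 + 27.5 = 248.1
Divide by 9: 248.1 / 9 = 27.57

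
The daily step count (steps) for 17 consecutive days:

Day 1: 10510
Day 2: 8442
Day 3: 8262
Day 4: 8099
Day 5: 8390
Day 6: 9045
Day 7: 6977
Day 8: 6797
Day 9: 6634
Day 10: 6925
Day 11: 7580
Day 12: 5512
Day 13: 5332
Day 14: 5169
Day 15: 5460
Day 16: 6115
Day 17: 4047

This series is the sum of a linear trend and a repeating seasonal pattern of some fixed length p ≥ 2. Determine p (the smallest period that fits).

First differences y_{t+1} − y_t: -2068, -180, -163, 291, 655, -2068, -180, -163, 291, 655, -2068, -180, …
The difference pattern repeats every 5 terms and not for any smaller step, so p = 5.

5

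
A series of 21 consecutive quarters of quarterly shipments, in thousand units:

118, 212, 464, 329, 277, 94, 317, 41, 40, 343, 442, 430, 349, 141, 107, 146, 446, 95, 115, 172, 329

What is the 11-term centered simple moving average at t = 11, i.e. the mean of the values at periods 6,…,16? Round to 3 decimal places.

Sum of periods 6–16: 94 + 317 + 41 + 40 + 343 + 442 + 430 + 349 + 141 + 107 + 146 = 2450
Divide by 11: 2450 / 11 = 222.727

222.727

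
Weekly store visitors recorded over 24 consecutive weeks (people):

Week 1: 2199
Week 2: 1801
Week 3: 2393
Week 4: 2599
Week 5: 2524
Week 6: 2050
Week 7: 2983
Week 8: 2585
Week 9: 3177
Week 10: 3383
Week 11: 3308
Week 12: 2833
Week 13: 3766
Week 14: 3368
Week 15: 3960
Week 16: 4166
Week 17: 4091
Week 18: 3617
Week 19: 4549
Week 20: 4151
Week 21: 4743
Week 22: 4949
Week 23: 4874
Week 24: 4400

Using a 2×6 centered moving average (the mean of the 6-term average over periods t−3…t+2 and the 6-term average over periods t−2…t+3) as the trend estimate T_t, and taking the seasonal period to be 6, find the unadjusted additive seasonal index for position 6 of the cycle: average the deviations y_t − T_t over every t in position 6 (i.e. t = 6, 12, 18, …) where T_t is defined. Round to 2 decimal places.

-537.67

Season position 6 occurs at t = 6, 12, 18 (where T_t is defined).
t=6: T_6 = 2587.6667; y_6 − T_6 = 2050 − 2587.6667 = -537.6667
t=12: T_12 = 3371.0833; y_12 − T_12 = 2833 − 3371.0833 = -538.0833
t=18: T_18 = 4154.2500; y_18 − T_18 = 3617 − 4154.2500 = -537.2500
Mean deviation: (-537.6667 + -538.0833 + -537.2500) / 3 = -537.67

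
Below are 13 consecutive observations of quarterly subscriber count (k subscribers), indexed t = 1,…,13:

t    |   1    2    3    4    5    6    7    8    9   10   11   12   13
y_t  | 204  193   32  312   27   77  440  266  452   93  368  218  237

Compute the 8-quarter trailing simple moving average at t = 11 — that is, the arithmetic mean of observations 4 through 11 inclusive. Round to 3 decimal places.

Sum of periods 4–11: 312 + 27 + 77 + 440 + 266 + 452 + 93 + 368 = 2035
Divide by 8: 2035 / 8 = 254.375

254.375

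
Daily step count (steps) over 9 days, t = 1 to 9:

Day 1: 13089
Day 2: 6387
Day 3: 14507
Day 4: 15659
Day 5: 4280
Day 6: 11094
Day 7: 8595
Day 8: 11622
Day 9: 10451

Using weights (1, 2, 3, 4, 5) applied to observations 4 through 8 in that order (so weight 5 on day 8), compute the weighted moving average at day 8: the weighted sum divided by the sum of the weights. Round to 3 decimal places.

Weighted sum: 1·15659 + 2·4280 + 3·11094 + 4·8595 + 5·11622 = 15659 + 8560 + 33282 + 34380 + 58110 = 149991
Weight total: 1 + 2 + 3 + 4 + 5 = 15
WMA = 149991 / 15 = 9999.400

9999.400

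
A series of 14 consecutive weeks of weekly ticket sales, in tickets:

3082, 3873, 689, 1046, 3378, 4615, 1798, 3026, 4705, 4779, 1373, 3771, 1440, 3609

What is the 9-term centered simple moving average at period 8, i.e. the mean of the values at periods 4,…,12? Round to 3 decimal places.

3165.667

Sum of periods 4–12: 1046 + 3378 + 4615 + 1798 + 3026 + 4705 + 4779 + 1373 + 3771 = 28491
Divide by 9: 28491 / 9 = 3165.667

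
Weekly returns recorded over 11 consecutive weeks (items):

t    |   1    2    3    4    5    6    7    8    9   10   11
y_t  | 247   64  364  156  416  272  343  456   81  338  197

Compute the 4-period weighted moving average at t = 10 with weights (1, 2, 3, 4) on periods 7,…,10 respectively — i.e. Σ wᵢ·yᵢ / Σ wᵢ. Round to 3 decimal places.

Weighted sum: 1·343 + 2·456 + 3·81 + 4·338 = 343 + 912 + 243 + 1352 = 2850
Weight total: 1 + 2 + 3 + 4 = 10
WMA = 2850 / 10 = 285.000

285.000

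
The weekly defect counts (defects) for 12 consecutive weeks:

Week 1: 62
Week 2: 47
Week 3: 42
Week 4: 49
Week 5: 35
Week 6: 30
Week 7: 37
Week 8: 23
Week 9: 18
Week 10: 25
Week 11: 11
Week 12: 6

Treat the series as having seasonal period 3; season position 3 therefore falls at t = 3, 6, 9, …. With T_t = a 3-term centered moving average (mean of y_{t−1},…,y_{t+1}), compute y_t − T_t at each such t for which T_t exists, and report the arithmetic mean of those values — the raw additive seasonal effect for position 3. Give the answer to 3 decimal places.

-4.000

Season position 3 occurs at t = 3, 6, 9 (where T_t is defined).
t=3: T_3 = 46.00000; y_3 − T_3 = 42 − 46.00000 = -4.00000
t=6: T_6 = 34.00000; y_6 − T_6 = 30 − 34.00000 = -4.00000
t=9: T_9 = 22.00000; y_9 − T_9 = 18 − 22.00000 = -4.00000
Mean deviation: (-4.00000 + -4.00000 + -4.00000) / 3 = -4.000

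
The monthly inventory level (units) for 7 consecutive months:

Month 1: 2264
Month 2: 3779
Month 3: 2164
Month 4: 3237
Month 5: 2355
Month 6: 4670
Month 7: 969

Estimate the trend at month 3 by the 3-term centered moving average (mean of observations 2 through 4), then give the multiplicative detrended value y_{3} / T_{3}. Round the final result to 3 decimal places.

Trend T_3 = (3779 + 2164 + 3237) / 3 = 9180/3 = 3060.00000
Ratio to trend: 2164 / 3060.00000 = 0.707

0.707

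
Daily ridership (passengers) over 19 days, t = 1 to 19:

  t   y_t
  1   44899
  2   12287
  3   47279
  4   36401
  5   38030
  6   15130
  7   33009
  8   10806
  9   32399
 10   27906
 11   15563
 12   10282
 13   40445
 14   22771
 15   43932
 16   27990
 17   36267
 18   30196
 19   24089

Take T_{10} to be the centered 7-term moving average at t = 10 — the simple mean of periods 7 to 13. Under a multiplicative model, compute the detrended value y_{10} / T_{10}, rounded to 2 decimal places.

Trend T_10 = (33009 + 10806 + 32399 + 27906 + 15563 + 10282 + 40445) / 7 = 170410/7 = 24344.2857
Ratio to trend: 27906 / 24344.2857 = 1.15

1.15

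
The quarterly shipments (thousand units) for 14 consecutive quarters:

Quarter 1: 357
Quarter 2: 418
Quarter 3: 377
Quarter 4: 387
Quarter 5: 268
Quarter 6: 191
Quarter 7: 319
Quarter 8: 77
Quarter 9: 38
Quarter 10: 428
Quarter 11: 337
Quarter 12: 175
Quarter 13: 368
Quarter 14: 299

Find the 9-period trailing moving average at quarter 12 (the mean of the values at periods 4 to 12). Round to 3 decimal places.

246.667

Sum of periods 4–12: 387 + 268 + 191 + 319 + 77 + 38 + 428 + 337 + 175 = 2220
Divide by 9: 2220 / 9 = 246.667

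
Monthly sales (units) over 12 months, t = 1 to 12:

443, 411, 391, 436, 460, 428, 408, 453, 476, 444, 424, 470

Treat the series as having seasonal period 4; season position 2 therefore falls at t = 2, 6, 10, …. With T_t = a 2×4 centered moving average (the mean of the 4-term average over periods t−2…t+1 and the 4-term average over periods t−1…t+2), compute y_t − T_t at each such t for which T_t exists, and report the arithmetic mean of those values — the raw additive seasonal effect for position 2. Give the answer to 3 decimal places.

-7.250

Season position 2 occurs at t = 6, 10 (where T_t is defined).
t=6: T_6 = 435.12500; y_6 − T_6 = 428 − 435.12500 = -7.12500
t=10: T_10 = 451.37500; y_10 − T_10 = 444 − 451.37500 = -7.37500
Mean deviation: (-7.12500 + -7.37500) / 2 = -7.250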